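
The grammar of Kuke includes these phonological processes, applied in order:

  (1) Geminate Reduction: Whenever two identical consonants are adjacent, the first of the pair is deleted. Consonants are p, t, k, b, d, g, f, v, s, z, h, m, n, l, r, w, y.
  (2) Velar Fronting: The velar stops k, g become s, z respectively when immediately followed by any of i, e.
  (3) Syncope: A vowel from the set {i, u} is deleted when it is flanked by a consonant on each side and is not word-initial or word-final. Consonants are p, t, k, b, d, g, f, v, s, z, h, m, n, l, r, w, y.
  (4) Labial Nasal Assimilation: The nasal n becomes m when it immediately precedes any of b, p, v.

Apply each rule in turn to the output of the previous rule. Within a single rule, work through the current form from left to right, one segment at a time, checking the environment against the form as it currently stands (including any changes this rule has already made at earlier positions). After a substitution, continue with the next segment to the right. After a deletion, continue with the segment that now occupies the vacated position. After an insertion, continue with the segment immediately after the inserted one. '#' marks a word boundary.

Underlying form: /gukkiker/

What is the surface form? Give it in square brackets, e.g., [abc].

[gsser]

(1) Geminate Reduction: [gukkiker] → [gukiker]
(2) Velar Fronting: [gukiker] → [gusiser]
(3) Syncope: [gusiser] → [gsser]
(4) Labial Nasal Assimilation: no change — [gsser]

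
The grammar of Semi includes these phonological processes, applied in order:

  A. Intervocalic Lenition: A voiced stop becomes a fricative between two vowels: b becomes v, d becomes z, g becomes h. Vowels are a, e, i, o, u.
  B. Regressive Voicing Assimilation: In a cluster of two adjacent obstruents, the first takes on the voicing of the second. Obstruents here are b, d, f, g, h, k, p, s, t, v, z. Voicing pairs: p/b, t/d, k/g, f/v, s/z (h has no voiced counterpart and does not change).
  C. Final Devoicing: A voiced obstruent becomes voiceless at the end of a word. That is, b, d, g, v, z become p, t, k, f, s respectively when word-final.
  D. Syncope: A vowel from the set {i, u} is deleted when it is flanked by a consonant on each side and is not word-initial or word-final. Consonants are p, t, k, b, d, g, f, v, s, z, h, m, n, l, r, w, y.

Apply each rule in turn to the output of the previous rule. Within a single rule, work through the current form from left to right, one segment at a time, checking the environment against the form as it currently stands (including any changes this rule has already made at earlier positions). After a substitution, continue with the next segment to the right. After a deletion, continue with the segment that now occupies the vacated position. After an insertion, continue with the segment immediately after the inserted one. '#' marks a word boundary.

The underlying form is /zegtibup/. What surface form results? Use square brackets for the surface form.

A Intervocalic Lenition: [zegtibup] → [zegtivup]
B Regressive Voicing Assimilation: [zegtivup] → [zektivup]
C Final Devoicing: no change — [zektivup]
D Syncope: [zektivup] → [zektvp]

[zektvp]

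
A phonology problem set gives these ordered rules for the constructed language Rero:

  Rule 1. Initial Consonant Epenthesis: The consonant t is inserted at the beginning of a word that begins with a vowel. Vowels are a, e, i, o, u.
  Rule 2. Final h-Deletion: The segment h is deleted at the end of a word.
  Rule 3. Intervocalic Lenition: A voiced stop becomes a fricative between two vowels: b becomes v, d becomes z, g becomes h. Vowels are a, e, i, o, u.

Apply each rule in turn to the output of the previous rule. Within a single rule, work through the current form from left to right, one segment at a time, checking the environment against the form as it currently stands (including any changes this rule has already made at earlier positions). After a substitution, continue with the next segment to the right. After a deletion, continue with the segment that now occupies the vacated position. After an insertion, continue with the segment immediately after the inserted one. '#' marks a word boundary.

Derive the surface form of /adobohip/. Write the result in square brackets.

Rule 1 Initial Consonant Epenthesis: [adobohip] → [tadobohip]
Rule 2 Final h-Deletion: no change — [tadobohip]
Rule 3 Intervocalic Lenition: [tadobohip] → [tazovohip]

[tazovohip]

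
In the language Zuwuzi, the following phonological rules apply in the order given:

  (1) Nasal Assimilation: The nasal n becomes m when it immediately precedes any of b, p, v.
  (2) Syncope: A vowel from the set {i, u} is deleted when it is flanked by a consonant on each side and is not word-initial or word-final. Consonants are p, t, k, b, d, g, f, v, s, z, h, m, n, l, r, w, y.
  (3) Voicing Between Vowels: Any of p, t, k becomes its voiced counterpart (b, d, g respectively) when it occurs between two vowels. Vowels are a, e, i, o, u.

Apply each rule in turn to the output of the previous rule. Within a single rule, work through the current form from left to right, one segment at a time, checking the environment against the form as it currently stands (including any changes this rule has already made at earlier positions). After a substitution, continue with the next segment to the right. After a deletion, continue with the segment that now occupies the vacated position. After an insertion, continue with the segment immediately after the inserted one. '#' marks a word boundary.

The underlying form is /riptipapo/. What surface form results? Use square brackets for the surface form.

(1) Nasal Assimilation: no change — [riptipapo]
(2) Syncope: [riptipapo] → [rptpapo]
(3) Voicing Between Vowels: [rptpapo] → [rptpabo]

[rptpabo]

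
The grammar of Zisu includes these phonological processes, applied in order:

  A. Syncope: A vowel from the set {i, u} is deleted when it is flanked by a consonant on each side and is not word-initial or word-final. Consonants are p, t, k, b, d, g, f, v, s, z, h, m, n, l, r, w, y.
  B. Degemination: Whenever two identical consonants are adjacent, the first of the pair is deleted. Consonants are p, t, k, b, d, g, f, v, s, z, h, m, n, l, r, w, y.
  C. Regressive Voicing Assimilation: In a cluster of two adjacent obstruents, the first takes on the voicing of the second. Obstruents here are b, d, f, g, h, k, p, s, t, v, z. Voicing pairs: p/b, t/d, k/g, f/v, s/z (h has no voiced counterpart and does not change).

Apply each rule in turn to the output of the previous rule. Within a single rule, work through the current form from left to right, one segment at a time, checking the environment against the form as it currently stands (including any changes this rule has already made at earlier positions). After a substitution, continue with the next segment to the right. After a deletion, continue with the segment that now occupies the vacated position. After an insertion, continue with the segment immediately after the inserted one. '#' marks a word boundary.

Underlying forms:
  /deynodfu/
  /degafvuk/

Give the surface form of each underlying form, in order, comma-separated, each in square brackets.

[deynotfu], [degavfk]

/deynodfu/:
  A Syncope: no change — [deynodfu]
  B Degemination: no change — [deynodfu]
  C Regressive Voicing Assimilation: [deynodfu] → [deynotfu]
/degafvuk/:
  A Syncope: [degafvuk] → [degafvk]
  B Degemination: no change — [degafvk]
  C Regressive Voicing Assimilation: [degafvk] → [degavfk]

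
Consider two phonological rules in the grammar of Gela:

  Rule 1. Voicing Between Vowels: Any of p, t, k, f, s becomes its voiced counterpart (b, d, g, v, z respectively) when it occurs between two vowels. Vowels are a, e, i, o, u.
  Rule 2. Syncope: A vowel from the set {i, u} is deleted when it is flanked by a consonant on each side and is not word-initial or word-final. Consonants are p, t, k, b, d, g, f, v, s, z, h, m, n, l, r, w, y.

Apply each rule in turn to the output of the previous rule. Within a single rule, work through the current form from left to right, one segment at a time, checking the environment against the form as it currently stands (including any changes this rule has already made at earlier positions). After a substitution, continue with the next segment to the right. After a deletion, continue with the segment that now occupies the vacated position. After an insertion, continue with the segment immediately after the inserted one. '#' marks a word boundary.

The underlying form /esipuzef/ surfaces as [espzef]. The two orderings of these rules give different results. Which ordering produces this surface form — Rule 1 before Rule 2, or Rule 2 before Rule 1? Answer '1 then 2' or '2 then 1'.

2 then 1

Order 1 then 2:
  1 Voicing Between Vowels: [esipuzef] → [ezibuzef]
  2 Syncope: [ezibuzef] → [ezbzef]
  result: [ezbzef]
Order 2 then 1:
  2 Syncope: [esipuzef] → [espzef]
  1 Voicing Between Vowels: no change — [espzef]
  result: [espzef]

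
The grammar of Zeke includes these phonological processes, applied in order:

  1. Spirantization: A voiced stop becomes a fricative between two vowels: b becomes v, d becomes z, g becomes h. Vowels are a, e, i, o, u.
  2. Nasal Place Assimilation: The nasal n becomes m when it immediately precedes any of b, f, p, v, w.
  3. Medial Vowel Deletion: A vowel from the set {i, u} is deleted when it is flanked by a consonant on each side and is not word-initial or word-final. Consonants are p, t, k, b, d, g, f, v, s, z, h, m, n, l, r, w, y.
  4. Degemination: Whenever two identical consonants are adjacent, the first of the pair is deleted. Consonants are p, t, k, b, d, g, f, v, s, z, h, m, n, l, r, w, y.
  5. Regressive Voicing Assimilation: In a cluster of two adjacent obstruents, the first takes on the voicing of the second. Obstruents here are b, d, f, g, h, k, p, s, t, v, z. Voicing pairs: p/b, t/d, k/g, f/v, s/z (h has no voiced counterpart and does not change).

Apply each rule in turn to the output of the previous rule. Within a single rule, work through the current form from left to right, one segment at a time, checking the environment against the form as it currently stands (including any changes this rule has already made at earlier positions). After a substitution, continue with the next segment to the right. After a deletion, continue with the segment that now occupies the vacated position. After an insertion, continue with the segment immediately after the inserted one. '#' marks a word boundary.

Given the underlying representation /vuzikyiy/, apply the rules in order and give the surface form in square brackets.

1 Spirantization: no change — [vuzikyiy]
2 Nasal Place Assimilation: no change — [vuzikyiy]
3 Medial Vowel Deletion: [vuzikyiy] → [vzkyy]
4 Degemination: [vzkyy] → [vzky]
5 Regressive Voicing Assimilation: [vzky] → [vsky]

[vsky]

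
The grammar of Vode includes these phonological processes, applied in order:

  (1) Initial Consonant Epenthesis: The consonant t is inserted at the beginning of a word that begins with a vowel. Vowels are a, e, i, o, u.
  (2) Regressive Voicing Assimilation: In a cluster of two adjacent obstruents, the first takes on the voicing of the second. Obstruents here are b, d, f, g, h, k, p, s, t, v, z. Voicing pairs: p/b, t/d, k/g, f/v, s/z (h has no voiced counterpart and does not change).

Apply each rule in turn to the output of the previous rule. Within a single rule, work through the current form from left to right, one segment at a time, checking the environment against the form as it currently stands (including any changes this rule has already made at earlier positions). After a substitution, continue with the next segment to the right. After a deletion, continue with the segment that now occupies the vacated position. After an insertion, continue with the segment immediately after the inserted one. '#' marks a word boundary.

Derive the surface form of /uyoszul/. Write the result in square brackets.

[tuyozzul]

(1) Initial Consonant Epenthesis: [uyoszul] → [tuyoszul]
(2) Regressive Voicing Assimilation: [tuyoszul] → [tuyozzul]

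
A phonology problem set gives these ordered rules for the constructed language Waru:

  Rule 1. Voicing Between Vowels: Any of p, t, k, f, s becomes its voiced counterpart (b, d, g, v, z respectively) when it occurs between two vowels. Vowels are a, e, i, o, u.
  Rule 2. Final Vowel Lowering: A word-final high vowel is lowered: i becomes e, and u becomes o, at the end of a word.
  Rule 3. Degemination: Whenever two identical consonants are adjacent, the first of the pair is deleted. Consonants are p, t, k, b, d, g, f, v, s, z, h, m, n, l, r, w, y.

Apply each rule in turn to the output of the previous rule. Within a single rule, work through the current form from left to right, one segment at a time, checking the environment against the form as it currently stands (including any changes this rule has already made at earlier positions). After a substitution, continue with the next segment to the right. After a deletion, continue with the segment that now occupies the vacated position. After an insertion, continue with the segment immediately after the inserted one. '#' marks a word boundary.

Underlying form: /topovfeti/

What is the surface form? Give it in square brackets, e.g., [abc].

[tobovfede]

Rule 1 Voicing Between Vowels: [topovfeti] → [tobovfedi]
Rule 2 Final Vowel Lowering: [tobovfedi] → [tobovfede]
Rule 3 Degemination: no change — [tobovfede]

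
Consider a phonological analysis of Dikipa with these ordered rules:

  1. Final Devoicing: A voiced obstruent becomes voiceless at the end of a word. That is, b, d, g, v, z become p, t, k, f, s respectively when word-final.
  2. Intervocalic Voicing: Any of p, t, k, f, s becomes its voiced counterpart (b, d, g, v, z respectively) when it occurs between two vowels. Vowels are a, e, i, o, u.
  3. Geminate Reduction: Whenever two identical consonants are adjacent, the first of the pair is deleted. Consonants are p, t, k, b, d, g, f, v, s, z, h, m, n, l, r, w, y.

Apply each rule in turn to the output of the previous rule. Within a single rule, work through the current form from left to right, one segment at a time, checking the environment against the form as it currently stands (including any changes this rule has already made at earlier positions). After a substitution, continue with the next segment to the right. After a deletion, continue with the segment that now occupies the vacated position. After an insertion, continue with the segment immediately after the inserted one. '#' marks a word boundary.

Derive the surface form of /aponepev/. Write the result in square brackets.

[abonebef]

1 Final Devoicing: [aponepev] → [aponepef]
2 Intervocalic Voicing: [aponepef] → [abonebef]
3 Geminate Reduction: no change — [abonebef]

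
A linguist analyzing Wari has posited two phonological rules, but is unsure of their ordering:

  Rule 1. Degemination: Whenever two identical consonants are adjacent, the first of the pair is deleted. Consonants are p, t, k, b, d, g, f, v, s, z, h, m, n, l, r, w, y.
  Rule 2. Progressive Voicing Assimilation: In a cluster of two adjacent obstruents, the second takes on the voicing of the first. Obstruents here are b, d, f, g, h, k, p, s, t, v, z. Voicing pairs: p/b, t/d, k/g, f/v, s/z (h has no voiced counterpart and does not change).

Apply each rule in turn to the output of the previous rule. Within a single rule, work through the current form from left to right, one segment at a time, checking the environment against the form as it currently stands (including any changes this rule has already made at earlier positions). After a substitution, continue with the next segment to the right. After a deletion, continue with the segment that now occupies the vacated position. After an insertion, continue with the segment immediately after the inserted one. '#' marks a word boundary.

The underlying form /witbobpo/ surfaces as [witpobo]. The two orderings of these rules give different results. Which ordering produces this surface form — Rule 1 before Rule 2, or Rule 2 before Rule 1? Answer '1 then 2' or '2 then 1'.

2 then 1

Order 1 then 2:
  1 Degemination: no change — [witbobpo]
  2 Progressive Voicing Assimilation: [witbobpo] → [witpobbo]
  result: [witpobbo]
Order 2 then 1:
  2 Progressive Voicing Assimilation: [witbobpo] → [witpobbo]
  1 Degemination: [witpobbo] → [witpobo]
  result: [witpobo]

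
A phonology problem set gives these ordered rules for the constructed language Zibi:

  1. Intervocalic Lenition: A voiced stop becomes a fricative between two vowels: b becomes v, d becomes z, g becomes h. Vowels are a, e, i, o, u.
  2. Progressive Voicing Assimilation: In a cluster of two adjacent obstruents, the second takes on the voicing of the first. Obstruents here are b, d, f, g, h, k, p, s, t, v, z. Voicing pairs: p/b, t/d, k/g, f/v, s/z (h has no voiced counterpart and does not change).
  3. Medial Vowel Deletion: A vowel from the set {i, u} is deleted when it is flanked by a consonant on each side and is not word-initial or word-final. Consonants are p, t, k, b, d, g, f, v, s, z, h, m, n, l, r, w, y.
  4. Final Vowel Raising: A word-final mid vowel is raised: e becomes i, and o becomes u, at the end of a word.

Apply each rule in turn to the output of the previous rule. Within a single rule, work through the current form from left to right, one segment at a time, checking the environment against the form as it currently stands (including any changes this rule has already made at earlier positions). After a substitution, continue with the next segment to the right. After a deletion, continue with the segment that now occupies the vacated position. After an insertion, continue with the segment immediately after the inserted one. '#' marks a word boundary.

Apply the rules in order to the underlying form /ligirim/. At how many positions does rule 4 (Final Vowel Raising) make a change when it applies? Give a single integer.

0

1 Intervocalic Lenition: [ligirim] → [lihirim]
2 Progressive Voicing Assimilation: no change — [lihirim]
3 Medial Vowel Deletion: [lihirim] → [lhrm]
4 Final Vowel Raising: no change — [lhrm]
Rule 4 changed 0 position(s).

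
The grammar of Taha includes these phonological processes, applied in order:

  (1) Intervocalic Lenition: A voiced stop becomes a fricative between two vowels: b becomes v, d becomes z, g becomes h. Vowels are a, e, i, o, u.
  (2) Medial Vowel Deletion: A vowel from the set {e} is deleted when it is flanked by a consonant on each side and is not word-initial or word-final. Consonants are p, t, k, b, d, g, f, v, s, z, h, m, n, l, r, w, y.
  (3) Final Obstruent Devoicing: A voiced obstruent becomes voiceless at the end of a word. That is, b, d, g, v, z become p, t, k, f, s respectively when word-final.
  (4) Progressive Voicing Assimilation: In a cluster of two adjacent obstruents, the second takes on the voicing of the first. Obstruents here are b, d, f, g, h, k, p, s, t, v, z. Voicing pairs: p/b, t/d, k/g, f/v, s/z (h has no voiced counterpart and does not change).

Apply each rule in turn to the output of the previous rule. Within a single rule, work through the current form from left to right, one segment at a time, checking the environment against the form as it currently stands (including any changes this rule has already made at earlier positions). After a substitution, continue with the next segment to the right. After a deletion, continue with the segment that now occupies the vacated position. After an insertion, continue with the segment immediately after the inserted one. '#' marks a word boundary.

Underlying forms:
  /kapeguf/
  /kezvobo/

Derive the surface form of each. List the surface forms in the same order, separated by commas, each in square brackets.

[kaphuf], [ksfovo]

/kapeguf/:
  (1) Intervocalic Lenition: [kapeguf] → [kapehuf]
  (2) Medial Vowel Deletion: [kapehuf] → [kaphuf]
  (3) Final Obstruent Devoicing: no change — [kaphuf]
  (4) Progressive Voicing Assimilation: no change — [kaphuf]
/kezvobo/:
  (1) Intervocalic Lenition: [kezvobo] → [kezvovo]
  (2) Medial Vowel Deletion: [kezvovo] → [kzvovo]
  (3) Final Obstruent Devoicing: no change — [kzvovo]
  (4) Progressive Voicing Assimilation: [kzvovo] → [ksfovo]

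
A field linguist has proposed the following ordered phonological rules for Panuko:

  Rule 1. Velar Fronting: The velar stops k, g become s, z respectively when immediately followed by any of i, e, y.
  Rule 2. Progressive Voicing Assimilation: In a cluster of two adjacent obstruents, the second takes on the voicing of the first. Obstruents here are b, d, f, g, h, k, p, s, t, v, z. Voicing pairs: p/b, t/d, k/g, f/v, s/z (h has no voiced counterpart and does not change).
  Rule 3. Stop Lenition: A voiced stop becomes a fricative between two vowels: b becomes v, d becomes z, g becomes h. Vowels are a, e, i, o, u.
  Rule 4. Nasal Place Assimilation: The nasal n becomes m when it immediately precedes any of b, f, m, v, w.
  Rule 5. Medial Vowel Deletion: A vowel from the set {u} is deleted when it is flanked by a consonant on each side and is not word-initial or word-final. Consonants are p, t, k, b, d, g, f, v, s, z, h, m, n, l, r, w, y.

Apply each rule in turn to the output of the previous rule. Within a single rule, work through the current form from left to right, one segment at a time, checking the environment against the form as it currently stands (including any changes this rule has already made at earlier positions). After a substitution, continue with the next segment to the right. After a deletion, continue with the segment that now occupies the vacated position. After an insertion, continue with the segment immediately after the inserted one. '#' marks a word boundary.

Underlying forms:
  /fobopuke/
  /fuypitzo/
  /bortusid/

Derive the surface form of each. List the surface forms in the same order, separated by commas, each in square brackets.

[fovopse], [fypitso], [bortsid]

/fobopuke/:
  Rule 1 Velar Fronting: [fobopuke] → [fobopuse]
  Rule 2 Progressive Voicing Assimilation: no change — [fobopuse]
  Rule 3 Stop Lenition: [fobopuse] → [fovopuse]
  Rule 4 Nasal Place Assimilation: no change — [fovopuse]
  Rule 5 Medial Vowel Deletion: [fovopuse] → [fovopse]
/fuypitzo/:
  Rule 1 Velar Fronting: no change — [fuypitzo]
  Rule 2 Progressive Voicing Assimilation: [fuypitzo] → [fuypitso]
  Rule 3 Stop Lenition: no change — [fuypitso]
  Rule 4 Nasal Place Assimilation: no change — [fuypitso]
  Rule 5 Medial Vowel Deletion: [fuypitso] → [fypitso]
/bortusid/:
  Rule 1 Velar Fronting: no change — [bortusid]
  Rule 2 Progressive Voicing Assimilation: no change — [bortusid]
  Rule 3 Stop Lenition: no change — [bortusid]
  Rule 4 Nasal Place Assimilation: no change — [bortusid]
  Rule 5 Medial Vowel Deletion: [bortusid] → [bortsid]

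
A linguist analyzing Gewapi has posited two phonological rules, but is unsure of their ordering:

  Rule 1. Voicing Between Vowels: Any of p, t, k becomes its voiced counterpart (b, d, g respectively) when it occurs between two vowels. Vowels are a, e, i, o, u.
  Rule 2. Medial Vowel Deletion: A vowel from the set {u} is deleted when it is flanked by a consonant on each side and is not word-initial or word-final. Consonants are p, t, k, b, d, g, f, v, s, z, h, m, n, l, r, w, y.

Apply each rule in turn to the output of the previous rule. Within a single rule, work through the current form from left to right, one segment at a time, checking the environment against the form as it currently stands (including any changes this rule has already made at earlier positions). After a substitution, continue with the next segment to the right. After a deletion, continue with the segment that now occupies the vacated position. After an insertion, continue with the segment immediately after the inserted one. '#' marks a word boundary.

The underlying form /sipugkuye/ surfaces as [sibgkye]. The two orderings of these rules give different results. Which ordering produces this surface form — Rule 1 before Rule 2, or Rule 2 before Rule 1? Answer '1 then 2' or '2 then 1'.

Order 1 then 2:
  1 Voicing Between Vowels: [sipugkuye] → [sibugkuye]
  2 Medial Vowel Deletion: [sibugkuye] → [sibgkye]
  result: [sibgkye]
Order 2 then 1:
  2 Medial Vowel Deletion: [sipugkuye] → [sipgkye]
  1 Voicing Between Vowels: no change — [sipgkye]
  result: [sipgkye]

1 then 2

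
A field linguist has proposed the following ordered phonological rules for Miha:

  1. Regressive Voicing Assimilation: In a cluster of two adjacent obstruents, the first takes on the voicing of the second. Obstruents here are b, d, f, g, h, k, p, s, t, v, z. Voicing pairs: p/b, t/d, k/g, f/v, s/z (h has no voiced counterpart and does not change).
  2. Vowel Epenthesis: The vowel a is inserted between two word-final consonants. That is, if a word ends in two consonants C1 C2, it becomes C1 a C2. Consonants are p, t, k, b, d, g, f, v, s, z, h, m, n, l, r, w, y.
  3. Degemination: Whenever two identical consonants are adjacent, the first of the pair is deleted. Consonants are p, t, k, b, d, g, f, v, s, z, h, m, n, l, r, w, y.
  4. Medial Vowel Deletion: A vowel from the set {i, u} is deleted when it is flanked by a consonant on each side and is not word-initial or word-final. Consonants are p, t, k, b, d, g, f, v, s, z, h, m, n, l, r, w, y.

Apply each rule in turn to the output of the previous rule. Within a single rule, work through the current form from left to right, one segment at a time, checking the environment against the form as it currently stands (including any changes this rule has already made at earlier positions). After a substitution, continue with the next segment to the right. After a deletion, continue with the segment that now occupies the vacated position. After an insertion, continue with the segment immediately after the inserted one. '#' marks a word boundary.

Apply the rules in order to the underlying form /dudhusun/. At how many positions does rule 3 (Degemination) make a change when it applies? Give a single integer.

1 Regressive Voicing Assimilation: [dudhusun] → [duthusun]
2 Vowel Epenthesis: no change — [duthusun]
3 Degemination: no change — [duthusun]
4 Medial Vowel Deletion: [duthusun] → [dthsn]
Rule 3 changed 0 position(s).

0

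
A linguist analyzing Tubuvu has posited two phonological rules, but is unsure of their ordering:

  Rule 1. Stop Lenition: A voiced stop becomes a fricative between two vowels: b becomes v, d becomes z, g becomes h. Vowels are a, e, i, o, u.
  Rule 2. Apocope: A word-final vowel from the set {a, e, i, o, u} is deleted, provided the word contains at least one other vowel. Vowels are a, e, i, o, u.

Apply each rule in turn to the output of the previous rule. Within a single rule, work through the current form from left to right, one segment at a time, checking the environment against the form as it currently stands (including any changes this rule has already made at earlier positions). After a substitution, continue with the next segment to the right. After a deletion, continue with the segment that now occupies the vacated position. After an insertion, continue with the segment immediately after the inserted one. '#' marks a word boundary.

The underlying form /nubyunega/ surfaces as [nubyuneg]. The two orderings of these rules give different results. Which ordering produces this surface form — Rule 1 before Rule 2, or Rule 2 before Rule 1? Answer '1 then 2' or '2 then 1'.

2 then 1

Order 1 then 2:
  1 Stop Lenition: [nubyunega] → [nubyuneha]
  2 Apocope: [nubyuneha] → [nubyuneh]
  result: [nubyuneh]
Order 2 then 1:
  2 Apocope: [nubyunega] → [nubyuneg]
  1 Stop Lenition: no change — [nubyuneg]
  result: [nubyuneg]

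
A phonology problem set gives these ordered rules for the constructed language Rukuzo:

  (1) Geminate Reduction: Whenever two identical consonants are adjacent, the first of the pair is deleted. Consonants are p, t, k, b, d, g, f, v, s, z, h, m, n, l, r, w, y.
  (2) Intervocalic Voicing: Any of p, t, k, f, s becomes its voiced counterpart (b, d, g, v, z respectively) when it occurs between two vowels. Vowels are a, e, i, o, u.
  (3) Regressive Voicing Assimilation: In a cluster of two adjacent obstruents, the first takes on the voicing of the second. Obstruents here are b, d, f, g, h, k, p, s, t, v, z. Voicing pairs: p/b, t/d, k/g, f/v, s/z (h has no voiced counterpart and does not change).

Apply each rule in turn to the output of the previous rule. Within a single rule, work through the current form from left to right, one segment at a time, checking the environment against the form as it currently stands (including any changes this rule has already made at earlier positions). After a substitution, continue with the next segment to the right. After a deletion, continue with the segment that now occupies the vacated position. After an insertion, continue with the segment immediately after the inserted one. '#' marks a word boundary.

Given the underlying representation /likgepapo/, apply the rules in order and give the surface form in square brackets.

(1) Geminate Reduction: no change — [likgepapo]
(2) Intervocalic Voicing: [likgepapo] → [likgebabo]
(3) Regressive Voicing Assimilation: [likgebabo] → [liggebabo]

[liggebabo]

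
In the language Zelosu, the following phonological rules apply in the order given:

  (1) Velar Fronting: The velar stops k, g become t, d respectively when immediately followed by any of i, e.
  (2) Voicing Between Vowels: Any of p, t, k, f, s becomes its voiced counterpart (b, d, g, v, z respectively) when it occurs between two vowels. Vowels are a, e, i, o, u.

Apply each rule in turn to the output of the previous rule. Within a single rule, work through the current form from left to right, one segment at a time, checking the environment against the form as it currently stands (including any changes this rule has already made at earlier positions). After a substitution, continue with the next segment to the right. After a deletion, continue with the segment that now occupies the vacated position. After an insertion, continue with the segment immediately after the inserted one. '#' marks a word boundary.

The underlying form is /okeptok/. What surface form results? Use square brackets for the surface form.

(1) Velar Fronting: [okeptok] → [oteptok]
(2) Voicing Between Vowels: [oteptok] → [odeptok]

[odeptok]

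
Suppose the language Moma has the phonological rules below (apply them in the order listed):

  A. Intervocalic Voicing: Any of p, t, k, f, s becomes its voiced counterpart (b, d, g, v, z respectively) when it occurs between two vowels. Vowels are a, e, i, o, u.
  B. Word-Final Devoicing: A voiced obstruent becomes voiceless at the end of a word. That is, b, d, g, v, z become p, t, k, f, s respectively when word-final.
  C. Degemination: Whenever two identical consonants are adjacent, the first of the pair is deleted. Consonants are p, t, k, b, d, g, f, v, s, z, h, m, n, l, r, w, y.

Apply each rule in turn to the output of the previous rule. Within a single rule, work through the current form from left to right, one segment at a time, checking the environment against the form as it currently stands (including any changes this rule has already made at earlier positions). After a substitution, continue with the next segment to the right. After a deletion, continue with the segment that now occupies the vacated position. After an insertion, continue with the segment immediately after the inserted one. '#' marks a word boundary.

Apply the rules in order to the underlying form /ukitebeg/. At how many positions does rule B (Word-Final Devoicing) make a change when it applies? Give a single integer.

1

A Intervocalic Voicing: [ukitebeg] → [ugidebeg]
B Word-Final Devoicing: [ugidebeg] → [ugidebek]
C Degemination: no change — [ugidebek]
Rule B changed 1 position(s).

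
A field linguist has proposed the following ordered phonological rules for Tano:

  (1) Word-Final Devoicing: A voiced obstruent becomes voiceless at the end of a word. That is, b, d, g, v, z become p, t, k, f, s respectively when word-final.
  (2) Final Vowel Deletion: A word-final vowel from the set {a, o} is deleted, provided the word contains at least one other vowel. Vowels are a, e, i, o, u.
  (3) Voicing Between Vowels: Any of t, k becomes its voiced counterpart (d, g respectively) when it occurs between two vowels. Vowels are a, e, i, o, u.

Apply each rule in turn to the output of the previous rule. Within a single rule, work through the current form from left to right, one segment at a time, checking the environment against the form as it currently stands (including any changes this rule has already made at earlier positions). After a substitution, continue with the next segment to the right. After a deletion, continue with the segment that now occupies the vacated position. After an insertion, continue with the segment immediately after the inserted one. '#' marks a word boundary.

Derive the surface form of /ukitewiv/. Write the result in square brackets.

(1) Word-Final Devoicing: [ukitewiv] → [ukitewif]
(2) Final Vowel Deletion: no change — [ukitewif]
(3) Voicing Between Vowels: [ukitewif] → [ugidewif]

[ugidewif]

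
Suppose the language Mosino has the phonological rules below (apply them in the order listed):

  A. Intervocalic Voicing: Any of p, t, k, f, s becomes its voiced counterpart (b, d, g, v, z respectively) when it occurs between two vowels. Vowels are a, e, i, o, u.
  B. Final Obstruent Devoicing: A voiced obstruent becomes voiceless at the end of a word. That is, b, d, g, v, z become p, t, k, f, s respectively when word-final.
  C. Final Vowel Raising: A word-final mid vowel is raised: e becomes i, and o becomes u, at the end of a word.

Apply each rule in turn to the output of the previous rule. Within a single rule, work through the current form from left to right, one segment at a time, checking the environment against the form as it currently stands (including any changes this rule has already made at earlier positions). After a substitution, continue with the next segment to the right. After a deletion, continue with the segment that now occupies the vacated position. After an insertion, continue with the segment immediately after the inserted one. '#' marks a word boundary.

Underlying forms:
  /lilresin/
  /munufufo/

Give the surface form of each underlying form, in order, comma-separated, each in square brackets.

[lilrezin], [munuvuvu]

/lilresin/:
  A Intervocalic Voicing: [lilresin] → [lilrezin]
  B Final Obstruent Devoicing: no change — [lilrezin]
  C Final Vowel Raising: no change — [lilrezin]
/munufufo/:
  A Intervocalic Voicing: [munufufo] → [munuvuvo]
  B Final Obstruent Devoicing: no change — [munuvuvo]
  C Final Vowel Raising: [munuvuvo] → [munuvuvu]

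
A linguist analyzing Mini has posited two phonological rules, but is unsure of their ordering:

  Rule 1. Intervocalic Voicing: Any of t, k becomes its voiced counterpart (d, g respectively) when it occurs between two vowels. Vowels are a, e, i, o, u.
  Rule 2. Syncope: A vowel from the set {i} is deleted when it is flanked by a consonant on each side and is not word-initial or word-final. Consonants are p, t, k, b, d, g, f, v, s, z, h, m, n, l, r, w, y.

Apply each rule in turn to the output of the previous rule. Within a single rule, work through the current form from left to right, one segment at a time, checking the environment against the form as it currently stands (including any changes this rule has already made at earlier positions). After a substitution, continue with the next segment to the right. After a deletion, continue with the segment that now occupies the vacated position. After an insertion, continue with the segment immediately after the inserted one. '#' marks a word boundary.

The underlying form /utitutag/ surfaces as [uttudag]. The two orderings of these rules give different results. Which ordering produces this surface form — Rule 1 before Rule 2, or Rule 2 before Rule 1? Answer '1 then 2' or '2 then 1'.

2 then 1

Order 1 then 2:
  1 Intervocalic Voicing: [utitutag] → [udidudag]
  2 Syncope: [udidudag] → [uddudag]
  result: [uddudag]
Order 2 then 1:
  2 Syncope: [utitutag] → [uttutag]
  1 Intervocalic Voicing: [uttutag] → [uttudag]
  result: [uttudag]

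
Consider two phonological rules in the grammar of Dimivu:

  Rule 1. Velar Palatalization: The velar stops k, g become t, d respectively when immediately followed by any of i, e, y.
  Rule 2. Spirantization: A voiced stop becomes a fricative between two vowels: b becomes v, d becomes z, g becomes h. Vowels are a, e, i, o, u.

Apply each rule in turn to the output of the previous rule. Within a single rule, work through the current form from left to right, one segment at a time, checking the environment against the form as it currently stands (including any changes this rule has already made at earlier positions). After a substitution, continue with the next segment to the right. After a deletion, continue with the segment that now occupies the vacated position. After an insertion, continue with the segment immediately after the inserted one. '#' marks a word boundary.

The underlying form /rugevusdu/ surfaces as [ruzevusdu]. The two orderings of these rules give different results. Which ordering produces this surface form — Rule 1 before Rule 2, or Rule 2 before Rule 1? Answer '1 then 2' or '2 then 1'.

Order 1 then 2:
  1 Velar Palatalization: [rugevusdu] → [rudevusdu]
  2 Spirantization: [rudevusdu] → [ruzevusdu]
  result: [ruzevusdu]
Order 2 then 1:
  2 Spirantization: [rugevusdu] → [ruhevusdu]
  1 Velar Palatalization: no change — [ruhevusdu]
  result: [ruhevusdu]

1 then 2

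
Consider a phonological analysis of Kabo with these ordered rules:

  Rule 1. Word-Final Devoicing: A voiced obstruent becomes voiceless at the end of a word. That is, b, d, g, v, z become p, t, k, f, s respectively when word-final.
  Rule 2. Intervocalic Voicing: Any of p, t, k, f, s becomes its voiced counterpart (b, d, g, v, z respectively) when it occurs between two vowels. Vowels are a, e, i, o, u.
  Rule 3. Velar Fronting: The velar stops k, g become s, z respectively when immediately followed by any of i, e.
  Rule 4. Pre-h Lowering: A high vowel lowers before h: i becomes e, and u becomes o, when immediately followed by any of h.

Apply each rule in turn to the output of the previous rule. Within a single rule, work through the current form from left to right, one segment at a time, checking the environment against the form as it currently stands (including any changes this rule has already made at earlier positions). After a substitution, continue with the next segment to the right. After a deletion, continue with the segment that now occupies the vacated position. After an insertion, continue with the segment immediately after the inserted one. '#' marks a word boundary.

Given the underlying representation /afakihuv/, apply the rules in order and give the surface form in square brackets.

Rule 1 Word-Final Devoicing: [afakihuv] → [afakihuf]
Rule 2 Intervocalic Voicing: [afakihuf] → [avagihuf]
Rule 3 Velar Fronting: [avagihuf] → [avazihuf]
Rule 4 Pre-h Lowering: [avazihuf] → [avazehuf]

[avazehuf]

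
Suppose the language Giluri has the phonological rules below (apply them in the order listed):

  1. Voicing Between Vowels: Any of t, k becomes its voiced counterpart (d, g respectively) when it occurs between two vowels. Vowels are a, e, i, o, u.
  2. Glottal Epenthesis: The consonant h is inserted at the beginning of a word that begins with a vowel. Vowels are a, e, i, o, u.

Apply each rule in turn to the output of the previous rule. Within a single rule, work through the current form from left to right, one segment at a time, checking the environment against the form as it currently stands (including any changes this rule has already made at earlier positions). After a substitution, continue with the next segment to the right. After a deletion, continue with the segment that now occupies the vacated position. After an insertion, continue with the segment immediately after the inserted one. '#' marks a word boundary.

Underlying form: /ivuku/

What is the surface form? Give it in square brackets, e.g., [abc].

1 Voicing Between Vowels: [ivuku] → [ivugu]
2 Glottal Epenthesis: [ivugu] → [hivugu]

[hivugu]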